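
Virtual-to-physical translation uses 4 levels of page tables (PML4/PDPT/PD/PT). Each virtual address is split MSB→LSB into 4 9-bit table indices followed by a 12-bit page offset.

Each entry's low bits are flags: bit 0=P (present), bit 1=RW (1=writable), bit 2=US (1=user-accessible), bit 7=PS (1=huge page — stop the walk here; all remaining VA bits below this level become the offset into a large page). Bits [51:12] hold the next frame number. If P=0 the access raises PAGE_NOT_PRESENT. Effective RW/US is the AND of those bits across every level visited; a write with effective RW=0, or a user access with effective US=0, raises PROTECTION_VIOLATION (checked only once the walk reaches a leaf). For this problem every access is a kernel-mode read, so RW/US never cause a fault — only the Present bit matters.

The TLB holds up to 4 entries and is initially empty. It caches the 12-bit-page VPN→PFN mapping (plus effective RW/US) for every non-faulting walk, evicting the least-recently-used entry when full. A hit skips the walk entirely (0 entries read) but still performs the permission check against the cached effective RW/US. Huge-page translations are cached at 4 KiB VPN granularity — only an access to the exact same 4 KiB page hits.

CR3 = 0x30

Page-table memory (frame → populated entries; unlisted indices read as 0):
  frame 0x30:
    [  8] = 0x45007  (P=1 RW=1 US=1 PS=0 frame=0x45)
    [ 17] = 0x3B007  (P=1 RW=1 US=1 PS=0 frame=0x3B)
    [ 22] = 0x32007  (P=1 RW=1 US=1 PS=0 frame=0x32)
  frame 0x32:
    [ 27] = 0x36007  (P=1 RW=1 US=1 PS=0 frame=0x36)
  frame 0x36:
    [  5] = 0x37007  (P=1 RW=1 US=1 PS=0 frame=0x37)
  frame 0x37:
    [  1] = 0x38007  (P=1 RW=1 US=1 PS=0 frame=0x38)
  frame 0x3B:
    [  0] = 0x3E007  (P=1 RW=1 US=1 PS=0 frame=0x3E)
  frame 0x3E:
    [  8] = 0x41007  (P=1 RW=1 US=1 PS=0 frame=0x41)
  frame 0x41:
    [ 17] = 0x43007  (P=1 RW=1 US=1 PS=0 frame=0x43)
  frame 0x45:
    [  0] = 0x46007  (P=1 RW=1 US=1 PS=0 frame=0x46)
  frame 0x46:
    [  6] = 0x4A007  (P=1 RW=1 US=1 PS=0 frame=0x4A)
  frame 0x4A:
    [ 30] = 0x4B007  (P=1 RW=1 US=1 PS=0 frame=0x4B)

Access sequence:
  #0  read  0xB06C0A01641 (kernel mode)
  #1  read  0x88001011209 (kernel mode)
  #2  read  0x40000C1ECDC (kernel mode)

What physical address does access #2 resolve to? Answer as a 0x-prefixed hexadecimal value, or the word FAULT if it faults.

Walk each access:
#0 VA=0xB06C0A01641 (r,kernel):
  L0 @0x30[22] → 0x32007  P=1,RW=1,US=1,PS=0
  L1 @0x32[27] → 0x36007  P=1,RW=1,US=1,PS=0
  L2 @0x36[5] → 0x37007  P=1,RW=1,US=1,PS=0
  L3 @0x37[1] → 0x38007  P=1,RW=1,US=1,PS=0
  ✓ 0x38641  — 4 lookups
#1 VA=0x88001011209 (r,kernel):
  L0 @0x30[17] → 0x3B007  P=1,RW=1,US=1,PS=0
  L1 @0x3B[0] → 0x3E007  P=1,RW=1,US=1,PS=0
  L2 @0x3E[8] → 0x41007  P=1,RW=1,US=1,PS=0
  L3 @0x41[17] → 0x43007  P=1,RW=1,US=1,PS=0
  ✓ 0x43209  — 4 lookups
#2 VA=0x40000C1ECDC (r,kernel):
  L0 @0x30[8] → 0x45007  P=1,RW=1,US=1,PS=0
  L1 @0x45[0] → 0x46007  P=1,RW=1,US=1,PS=0
  L2 @0x46[6] → 0x4A007  P=1,RW=1,US=1,PS=0
  L3 @0x4A[30] → 0x4B007  P=1,RW=1,US=1,PS=0
  ✓ 0x4BCDC  — 4 lookups

Access #2 PA: 0x4BCDC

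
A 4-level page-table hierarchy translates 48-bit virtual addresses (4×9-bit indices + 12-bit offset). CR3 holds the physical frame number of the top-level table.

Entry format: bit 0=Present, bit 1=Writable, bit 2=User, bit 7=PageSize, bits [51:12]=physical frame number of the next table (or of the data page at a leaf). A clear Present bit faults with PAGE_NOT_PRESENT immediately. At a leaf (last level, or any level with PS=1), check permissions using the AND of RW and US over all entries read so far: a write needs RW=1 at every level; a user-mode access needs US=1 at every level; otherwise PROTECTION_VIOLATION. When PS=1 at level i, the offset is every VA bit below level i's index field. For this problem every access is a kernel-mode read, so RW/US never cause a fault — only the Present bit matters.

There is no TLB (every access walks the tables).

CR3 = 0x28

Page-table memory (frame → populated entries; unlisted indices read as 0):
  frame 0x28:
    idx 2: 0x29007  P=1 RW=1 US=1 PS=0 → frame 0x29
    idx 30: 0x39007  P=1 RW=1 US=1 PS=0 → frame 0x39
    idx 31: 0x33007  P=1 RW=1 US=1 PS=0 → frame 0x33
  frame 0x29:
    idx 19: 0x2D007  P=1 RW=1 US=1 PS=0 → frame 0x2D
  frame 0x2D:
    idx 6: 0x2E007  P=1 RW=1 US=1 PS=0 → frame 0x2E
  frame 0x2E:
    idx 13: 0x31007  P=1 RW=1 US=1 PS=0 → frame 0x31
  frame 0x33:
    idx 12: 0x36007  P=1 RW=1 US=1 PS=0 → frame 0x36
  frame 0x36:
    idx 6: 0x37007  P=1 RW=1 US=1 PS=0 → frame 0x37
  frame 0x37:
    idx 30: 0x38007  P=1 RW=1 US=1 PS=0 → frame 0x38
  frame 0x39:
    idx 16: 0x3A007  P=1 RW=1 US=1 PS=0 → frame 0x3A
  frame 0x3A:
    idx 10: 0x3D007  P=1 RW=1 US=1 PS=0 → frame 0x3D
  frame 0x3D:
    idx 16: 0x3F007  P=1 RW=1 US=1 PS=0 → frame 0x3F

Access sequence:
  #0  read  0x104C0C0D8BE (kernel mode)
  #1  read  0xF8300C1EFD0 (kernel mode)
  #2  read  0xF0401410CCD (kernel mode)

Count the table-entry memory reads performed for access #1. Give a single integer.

Walk each access:
#0 VA=0x104C0C0D8BE (r,kernel):
  L0 @0x28[2] → 0x29007  P=1,RW=1,US=1,PS=0
  L1 @0x29[19] → 0x2D007  P=1,RW=1,US=1,PS=0
  L2 @0x2D[6] → 0x2E007  P=1,RW=1,US=1,PS=0
  L3 @0x2E[13] → 0x31007  P=1,RW=1,US=1,PS=0
  ✓ 0x318BE  — 4 lookups
#1 VA=0xF8300C1EFD0 (r,kernel):
  L0 @0x28[31] → 0x33007  P=1,RW=1,US=1,PS=0
  L1 @0x33[12] → 0x36007  P=1,RW=1,US=1,PS=0
  L2 @0x36[6] → 0x37007  P=1,RW=1,US=1,PS=0
  L3 @0x37[30] → 0x38007  P=1,RW=1,US=1,PS=0
  ✓ 0x38FD0  — 4 lookups
#2 VA=0xF0401410CCD (r,kernel):
  L0 @0x28[30] → 0x39007  P=1,RW=1,US=1,PS=0
  L1 @0x39[16] → 0x3A007  P=1,RW=1,US=1,PS=0
  L2 @0x3A[10] → 0x3D007  P=1,RW=1,US=1,PS=0
  L3 @0x3D[16] → 0x3F007  P=1,RW=1,US=1,PS=0
  ✓ 0x3FCCD  — 4 lookups

Entries read for #1: 4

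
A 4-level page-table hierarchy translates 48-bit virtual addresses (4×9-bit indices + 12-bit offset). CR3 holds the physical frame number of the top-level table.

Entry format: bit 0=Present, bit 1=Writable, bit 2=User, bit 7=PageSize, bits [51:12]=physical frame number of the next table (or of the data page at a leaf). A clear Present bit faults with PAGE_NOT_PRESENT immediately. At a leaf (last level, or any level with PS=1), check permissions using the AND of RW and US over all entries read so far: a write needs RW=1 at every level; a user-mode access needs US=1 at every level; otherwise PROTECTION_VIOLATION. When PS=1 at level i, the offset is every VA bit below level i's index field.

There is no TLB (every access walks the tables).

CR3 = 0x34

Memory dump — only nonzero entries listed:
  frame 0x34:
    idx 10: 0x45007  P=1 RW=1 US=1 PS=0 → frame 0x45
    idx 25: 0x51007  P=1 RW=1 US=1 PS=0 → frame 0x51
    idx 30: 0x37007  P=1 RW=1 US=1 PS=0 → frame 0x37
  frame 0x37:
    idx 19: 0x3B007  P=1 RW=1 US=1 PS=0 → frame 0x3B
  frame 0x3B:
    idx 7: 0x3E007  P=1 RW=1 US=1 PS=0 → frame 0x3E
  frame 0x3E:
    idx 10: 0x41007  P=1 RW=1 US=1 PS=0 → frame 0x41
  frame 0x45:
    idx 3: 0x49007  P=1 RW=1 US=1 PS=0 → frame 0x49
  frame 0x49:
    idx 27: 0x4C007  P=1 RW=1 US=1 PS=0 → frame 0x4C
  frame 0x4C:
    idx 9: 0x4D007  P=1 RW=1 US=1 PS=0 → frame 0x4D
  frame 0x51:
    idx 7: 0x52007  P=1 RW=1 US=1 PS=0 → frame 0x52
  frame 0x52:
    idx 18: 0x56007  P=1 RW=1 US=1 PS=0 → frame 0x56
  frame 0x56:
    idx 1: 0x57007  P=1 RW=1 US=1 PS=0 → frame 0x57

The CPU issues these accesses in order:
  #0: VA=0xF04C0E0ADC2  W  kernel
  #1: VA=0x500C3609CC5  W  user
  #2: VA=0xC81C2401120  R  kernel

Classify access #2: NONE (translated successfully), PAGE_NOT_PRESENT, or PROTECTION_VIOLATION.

Per-access translation:
#0 VA=0xF04C0E0ADC2 (w,kernel):
  [0] read 0x34 idx=30: raw=0x37007 flags P=1 W=1 U=1 S=0
  [1] read 0x37 idx=19: raw=0x3B007 flags P=1 W=1 U=1 S=0
  [2] read 0x3B idx=7: raw=0x3E007 flags P=1 W=1 U=1 S=0
  [3] read 0x3E idx=10: raw=0x41007 flags P=1 W=1 U=1 S=0
  → PA=0x41DC2  (4 entries read)
#1 VA=0x500C3609CC5 (w,user):
  [0] read 0x34 idx=10: raw=0x45007 flags P=1 W=1 U=1 S=0
  [1] read 0x45 idx=3: raw=0x49007 flags P=1 W=1 U=1 S=0
  [2] read 0x49 idx=27: raw=0x4C007 flags P=1 W=1 U=1 S=0
  [3] read 0x4C idx=9: raw=0x4D007 flags P=1 W=1 U=1 S=0
  → PA=0x4DCC5  (4 entries read)
#2 VA=0xC81C2401120 (r,kernel):
  [0] read 0x34 idx=25: raw=0x51007 flags P=1 W=1 U=1 S=0
  [1] read 0x51 idx=7: raw=0x52007 flags P=1 W=1 U=1 S=0
  [2] read 0x52 idx=18: raw=0x56007 flags P=1 W=1 U=1 S=0
  [3] read 0x56 idx=1: raw=0x57007 flags P=1 W=1 U=1 S=0
  → PA=0x57120  (4 entries read)

Access #2 fault: NONE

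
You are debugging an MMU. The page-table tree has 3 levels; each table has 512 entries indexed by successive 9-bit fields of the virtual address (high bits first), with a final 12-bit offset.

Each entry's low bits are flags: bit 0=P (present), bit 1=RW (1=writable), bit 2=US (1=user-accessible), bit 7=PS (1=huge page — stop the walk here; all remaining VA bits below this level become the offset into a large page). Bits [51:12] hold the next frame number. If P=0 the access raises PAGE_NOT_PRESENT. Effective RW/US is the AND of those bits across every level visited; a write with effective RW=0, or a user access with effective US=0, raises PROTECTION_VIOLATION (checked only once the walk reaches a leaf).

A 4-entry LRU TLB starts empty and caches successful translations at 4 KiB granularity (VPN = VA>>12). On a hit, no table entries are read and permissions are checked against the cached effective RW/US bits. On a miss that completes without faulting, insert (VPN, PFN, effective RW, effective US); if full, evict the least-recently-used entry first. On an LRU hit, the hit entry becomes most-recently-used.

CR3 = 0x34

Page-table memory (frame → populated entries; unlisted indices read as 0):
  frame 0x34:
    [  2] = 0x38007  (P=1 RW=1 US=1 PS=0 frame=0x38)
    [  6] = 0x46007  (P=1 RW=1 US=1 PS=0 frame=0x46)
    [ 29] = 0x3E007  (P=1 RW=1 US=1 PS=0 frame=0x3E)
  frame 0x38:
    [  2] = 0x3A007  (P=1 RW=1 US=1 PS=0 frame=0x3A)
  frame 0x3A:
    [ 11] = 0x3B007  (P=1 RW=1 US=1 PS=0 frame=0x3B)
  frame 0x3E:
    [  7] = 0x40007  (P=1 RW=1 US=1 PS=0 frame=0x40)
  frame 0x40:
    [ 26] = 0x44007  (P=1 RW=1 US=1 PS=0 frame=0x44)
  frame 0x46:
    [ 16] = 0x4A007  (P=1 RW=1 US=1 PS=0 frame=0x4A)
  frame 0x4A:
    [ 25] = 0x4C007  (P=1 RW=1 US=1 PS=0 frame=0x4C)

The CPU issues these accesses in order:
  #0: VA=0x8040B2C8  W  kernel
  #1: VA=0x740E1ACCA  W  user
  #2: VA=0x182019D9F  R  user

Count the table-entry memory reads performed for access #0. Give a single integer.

Trace:
#0 VA=0x8040B2C8 (w,kernel):
  lvl0: tbl 0x34, slot 2 ⇒ 0x38007 (P1/RW1/US1/PS0)
  lvl1: tbl 0x38, slot 2 ⇒ 0x3A007 (P1/RW1/US1/PS0)
  lvl2: tbl 0x3A, slot 11 ⇒ 0x3B007 (P1/RW1/US1/PS0)
  ⇒ phys 0x3B2C8  [3 reads]
#1 VA=0x740E1ACCA (w,user):
  lvl0: tbl 0x34, slot 29 ⇒ 0x3E007 (P1/RW1/US1/PS0)
  lvl1: tbl 0x3E, slot 7 ⇒ 0x40007 (P1/RW1/US1/PS0)
  lvl2: tbl 0x40, slot 26 ⇒ 0x44007 (P1/RW1/US1/PS0)
  ⇒ phys 0x44CCA  [3 reads]
#2 VA=0x182019D9F (r,user):
  lvl0: tbl 0x34, slot 6 ⇒ 0x46007 (P1/RW1/US1/PS0)
  lvl1: tbl 0x46, slot 16 ⇒ 0x4A007 (P1/RW1/US1/PS0)
  lvl2: tbl 0x4A, slot 25 ⇒ 0x4C007 (P1/RW1/US1/PS0)
  ⇒ phys 0x4CD9F  [3 reads]

Entries read for #0: 3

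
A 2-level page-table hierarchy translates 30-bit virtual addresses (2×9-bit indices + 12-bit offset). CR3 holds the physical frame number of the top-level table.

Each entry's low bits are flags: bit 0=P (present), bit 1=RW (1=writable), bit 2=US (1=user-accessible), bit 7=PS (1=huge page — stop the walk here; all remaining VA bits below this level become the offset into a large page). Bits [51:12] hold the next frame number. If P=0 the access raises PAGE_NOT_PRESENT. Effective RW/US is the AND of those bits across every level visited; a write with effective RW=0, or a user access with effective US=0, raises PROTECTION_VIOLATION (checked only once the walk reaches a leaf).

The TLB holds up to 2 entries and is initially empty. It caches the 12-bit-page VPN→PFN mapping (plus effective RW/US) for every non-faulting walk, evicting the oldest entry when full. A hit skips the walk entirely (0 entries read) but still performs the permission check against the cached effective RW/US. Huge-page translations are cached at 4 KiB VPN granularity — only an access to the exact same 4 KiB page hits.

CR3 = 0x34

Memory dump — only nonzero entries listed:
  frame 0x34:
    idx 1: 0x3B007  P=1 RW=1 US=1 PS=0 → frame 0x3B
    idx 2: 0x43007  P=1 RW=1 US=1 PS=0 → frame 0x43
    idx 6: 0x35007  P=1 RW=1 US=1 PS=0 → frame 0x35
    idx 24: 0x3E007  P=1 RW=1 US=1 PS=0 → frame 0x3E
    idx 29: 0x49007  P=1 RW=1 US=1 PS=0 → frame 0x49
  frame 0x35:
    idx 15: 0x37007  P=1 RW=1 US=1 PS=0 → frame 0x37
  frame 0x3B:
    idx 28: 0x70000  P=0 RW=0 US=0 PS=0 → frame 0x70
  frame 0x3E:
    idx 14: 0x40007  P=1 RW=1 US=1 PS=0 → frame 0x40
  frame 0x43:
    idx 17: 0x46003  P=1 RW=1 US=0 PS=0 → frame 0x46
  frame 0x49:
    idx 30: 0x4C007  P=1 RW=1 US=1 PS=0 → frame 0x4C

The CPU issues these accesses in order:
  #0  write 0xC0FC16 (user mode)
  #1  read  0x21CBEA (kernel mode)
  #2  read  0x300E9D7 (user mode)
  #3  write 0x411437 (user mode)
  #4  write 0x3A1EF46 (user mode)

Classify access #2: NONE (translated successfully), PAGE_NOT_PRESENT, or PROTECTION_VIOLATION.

Trace:
#0 VA=0xC0FC16 (w,user):
  [0] read 0x34 idx=6: raw=0x35007 flags P=1 W=1 U=1 S=0
  [1] read 0x35 idx=15: raw=0x37007 flags P=1 W=1 U=1 S=0
  ✓ 0x37C16  — 2 lookups
#1 VA=0x21CBEA (r,kernel):
  [0] read 0x34 idx=1: raw=0x3B007 flags P=1 W=1 U=1 S=0
  [1] read 0x3B idx=28: raw=0x70000 flags P=0 W=0 U=0 S=0
  → PAGE_NOT_PRESENT  (2 entries read)
#2 VA=0x300E9D7 (r,user):
  [0] read 0x34 idx=24: raw=0x3E007 flags P=1 W=1 U=1 S=0
  [1] read 0x3E idx=14: raw=0x40007 flags P=1 W=1 U=1 S=0
  ✓ 0x409D7  — 2 lookups
#3 VA=0x411437 (w,user):
  [0] read 0x34 idx=2: raw=0x43007 flags P=1 W=1 U=1 S=0
  [1] read 0x43 idx=17: raw=0x46003 flags P=1 W=1 U=0 S=0
  → PROTECTION_VIOLATION  (2 entries read)
#4 VA=0x3A1EF46 (w,user):
  [0] read 0x34 idx=29: raw=0x49007 flags P=1 W=1 U=1 S=0
  [1] read 0x49 idx=30: raw=0x4C007 flags P=1 W=1 U=1 S=0
  ✓ 0x4CF46  — 2 lookups

Access #2 fault: NONE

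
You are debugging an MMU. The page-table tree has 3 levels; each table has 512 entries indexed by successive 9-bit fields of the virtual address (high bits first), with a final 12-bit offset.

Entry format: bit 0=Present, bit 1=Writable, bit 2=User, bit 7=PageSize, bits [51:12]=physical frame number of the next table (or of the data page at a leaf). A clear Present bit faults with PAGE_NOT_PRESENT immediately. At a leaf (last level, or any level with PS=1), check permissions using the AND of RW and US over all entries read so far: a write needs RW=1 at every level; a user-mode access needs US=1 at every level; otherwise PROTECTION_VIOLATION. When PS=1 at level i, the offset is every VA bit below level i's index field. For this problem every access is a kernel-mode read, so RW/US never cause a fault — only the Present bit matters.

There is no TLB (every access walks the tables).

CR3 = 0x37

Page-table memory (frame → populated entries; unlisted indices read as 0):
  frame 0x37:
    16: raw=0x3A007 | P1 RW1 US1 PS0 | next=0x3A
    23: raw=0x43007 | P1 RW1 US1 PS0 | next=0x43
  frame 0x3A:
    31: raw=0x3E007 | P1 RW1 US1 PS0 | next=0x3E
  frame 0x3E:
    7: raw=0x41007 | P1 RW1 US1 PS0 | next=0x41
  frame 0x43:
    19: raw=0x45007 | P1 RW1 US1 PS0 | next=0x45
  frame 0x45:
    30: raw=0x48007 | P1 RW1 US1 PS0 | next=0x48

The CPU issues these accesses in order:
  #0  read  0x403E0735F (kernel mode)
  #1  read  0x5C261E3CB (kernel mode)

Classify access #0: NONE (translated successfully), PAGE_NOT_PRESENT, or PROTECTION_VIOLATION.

Walk each access:
#0 VA=0x403E0735F (r,kernel):
  [0] read 0x37 idx=16: raw=0x3A007 flags P=1 W=1 U=1 S=0
  [1] read 0x3A idx=31: raw=0x3E007 flags P=1 W=1 U=1 S=0
  [2] read 0x3E idx=7: raw=0x41007 flags P=1 W=1 U=1 S=0
  → PA=0x4135F  (3 entries read)
#1 VA=0x5C261E3CB (r,kernel):
  [0] read 0x37 idx=23: raw=0x43007 flags P=1 W=1 U=1 S=0
  [1] read 0x43 idx=19: raw=0x45007 flags P=1 W=1 U=1 S=0
  [2] read 0x45 idx=30: raw=0x48007 flags P=1 W=1 U=1 S=0
  → PA=0x483CB  (3 entries read)

Access #0 fault: NONE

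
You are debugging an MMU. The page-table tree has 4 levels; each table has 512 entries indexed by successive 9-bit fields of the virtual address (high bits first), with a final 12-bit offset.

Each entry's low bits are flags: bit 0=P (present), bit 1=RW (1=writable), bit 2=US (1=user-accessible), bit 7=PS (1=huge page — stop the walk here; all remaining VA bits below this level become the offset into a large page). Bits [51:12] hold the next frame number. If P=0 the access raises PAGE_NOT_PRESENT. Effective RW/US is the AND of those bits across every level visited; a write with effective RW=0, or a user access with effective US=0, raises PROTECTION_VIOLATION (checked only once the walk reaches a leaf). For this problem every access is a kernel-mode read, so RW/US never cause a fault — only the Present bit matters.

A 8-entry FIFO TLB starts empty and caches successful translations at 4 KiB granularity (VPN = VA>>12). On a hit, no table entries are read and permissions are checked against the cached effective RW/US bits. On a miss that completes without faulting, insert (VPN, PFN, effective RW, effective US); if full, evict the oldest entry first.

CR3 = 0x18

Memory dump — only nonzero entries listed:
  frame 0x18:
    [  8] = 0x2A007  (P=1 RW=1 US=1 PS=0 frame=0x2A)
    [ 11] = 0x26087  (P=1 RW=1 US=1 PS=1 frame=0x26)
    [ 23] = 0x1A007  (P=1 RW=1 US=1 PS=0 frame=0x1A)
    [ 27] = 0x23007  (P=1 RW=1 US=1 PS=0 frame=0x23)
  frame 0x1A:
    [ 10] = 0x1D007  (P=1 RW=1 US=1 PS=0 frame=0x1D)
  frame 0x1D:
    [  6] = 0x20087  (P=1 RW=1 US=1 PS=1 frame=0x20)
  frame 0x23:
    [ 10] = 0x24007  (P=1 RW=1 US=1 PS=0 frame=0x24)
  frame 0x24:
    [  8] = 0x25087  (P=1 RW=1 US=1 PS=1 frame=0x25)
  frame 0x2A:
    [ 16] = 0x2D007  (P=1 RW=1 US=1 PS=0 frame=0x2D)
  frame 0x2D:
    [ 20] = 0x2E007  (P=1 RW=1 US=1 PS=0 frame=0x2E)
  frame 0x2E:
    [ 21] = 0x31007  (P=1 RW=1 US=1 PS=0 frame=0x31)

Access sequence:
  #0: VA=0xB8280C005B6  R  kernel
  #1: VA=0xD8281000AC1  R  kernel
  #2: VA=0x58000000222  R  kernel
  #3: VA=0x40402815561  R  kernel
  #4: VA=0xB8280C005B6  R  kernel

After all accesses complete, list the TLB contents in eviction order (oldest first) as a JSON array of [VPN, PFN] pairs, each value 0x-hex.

Trace:
#0 VA=0xB8280C005B6 (r,kernel):
  [0] read 0x18 idx=23: raw=0x1A007 flags P=1 W=1 U=1 S=0
  [1] read 0x1A idx=10: raw=0x1D007 flags P=1 W=1 U=1 S=0
  [2] read 0x1D idx=6: raw=0x20087 flags P=1 W=1 U=1 S=1
  ⇒ phys 0x205B6 (huge @L2)  [3 reads]
#1 VA=0xD8281000AC1 (r,kernel):
  [0] read 0x18 idx=27: raw=0x23007 flags P=1 W=1 U=1 S=0
  [1] read 0x23 idx=10: raw=0x24007 flags P=1 W=1 U=1 S=0
  [2] read 0x24 idx=8: raw=0x25087 flags P=1 W=1 U=1 S=1
  ⇒ phys 0x25AC1 (huge @L2)  [3 reads]
#2 VA=0x58000000222 (r,kernel):
  [0] read 0x18 idx=11: raw=0x26087 flags P=1 W=1 U=1 S=1
  ⇒ phys 0x26222 (huge @L0)  [1 reads]
#3 VA=0x40402815561 (r,kernel):
  [0] read 0x18 idx=8: raw=0x2A007 flags P=1 W=1 U=1 S=0
  [1] read 0x2A idx=16: raw=0x2D007 flags P=1 W=1 U=1 S=0
  [2] read 0x2D idx=20: raw=0x2E007 flags P=1 W=1 U=1 S=0
  [3] read 0x2E idx=21: raw=0x31007 flags P=1 W=1 U=1 S=0
  ⇒ phys 0x31561  [4 reads]
#4 VA=0xB8280C005B6 (r,kernel):
  TLB hit vpn=0xB8280C00 → PA=0x205B6

TLB: [["0xB8280C00", "0x20"], ["0xD8281000", "0x25"], ["0x58000000", "0x26"], ["0x40402815", "0x31"]]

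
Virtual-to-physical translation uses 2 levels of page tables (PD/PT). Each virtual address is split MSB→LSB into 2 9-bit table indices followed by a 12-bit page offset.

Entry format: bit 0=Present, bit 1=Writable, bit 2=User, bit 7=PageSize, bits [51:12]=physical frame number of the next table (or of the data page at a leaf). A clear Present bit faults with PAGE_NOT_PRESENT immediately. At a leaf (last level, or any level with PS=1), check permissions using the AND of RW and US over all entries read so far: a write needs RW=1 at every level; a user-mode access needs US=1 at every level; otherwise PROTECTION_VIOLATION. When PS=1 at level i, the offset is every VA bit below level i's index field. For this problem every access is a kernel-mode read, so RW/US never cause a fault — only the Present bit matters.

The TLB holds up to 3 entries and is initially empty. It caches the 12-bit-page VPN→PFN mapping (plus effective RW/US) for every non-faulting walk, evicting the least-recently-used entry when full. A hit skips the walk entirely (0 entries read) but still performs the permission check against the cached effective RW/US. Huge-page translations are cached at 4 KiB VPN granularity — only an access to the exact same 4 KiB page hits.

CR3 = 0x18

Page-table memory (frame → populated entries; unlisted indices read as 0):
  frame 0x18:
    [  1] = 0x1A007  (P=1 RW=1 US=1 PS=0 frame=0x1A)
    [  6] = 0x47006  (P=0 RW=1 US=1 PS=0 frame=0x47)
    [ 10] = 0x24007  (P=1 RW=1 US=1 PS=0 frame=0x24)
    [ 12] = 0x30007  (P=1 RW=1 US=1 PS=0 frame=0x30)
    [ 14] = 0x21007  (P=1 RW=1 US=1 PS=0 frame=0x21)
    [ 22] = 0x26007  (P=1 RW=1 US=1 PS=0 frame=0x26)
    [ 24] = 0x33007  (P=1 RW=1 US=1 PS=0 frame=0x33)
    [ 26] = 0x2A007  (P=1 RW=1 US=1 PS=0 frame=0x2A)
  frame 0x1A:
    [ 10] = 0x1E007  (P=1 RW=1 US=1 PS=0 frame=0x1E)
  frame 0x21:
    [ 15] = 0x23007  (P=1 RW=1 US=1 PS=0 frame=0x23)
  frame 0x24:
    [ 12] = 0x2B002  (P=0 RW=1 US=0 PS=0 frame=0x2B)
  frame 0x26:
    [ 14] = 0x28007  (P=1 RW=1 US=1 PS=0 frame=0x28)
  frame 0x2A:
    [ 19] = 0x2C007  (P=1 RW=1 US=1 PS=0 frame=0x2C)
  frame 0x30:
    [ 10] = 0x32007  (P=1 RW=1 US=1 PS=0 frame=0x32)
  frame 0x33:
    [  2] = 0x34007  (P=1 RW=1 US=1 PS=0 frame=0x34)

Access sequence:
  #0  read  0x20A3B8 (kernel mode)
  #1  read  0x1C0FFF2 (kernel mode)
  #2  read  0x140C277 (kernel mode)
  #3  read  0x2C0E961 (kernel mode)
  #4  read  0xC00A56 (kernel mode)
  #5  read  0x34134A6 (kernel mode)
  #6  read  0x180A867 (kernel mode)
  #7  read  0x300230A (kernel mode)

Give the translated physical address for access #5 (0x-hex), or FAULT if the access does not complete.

Per-access translation:
#0 VA=0x20A3B8 (r,kernel):
  lvl0: tbl 0x18, slot 1 ⇒ 0x1A007 (P1/RW1/US1/PS0)
  lvl1: tbl 0x1A, slot 10 ⇒ 0x1E007 (P1/RW1/US1/PS0)
  ⇒ phys 0x1E3B8  [2 reads]
#1 VA=0x1C0FFF2 (r,kernel):
  lvl0: tbl 0x18, slot 14 ⇒ 0x21007 (P1/RW1/US1/PS0)
  lvl1: tbl 0x21, slot 15 ⇒ 0x23007 (P1/RW1/US1/PS0)
  ⇒ phys 0x23FF2  [2 reads]
#2 VA=0x140C277 (r,kernel):
  lvl0: tbl 0x18, slot 10 ⇒ 0x24007 (P1/RW1/US1/PS0)
  lvl1: tbl 0x24, slot 12 ⇒ 0x2B002 (P0/RW1/US0/PS0)
  ⇒ fault: PAGE_NOT_PRESENT  — 2 lookups
#3 VA=0x2C0E961 (r,kernel):
  lvl0: tbl 0x18, slot 22 ⇒ 0x26007 (P1/RW1/US1/PS0)
  lvl1: tbl 0x26, slot 14 ⇒ 0x28007 (P1/RW1/US1/PS0)
  ⇒ phys 0x28961  [2 reads]
#4 VA=0xC00A56 (r,kernel):
  lvl0: tbl 0x18, slot 6 ⇒ 0x47006 (P0/RW1/US1/PS0)
  ⇒ fault: PAGE_NOT_PRESENT  — 1 lookups
#5 VA=0x34134A6 (r,kernel):
  lvl0: tbl 0x18, slot 26 ⇒ 0x2A007 (P1/RW1/US1/PS0)
  lvl1: tbl 0x2A, slot 19 ⇒ 0x2C007 (P1/RW1/US1/PS0)
  ⇒ phys 0x2C4A6  [2 reads]
#6 VA=0x180A867 (r,kernel):
  lvl0: tbl 0x18, slot 12 ⇒ 0x30007 (P1/RW1/US1/PS0)
  lvl1: tbl 0x30, slot 10 ⇒ 0x32007 (P1/RW1/US1/PS0)
  ⇒ phys 0x32867  [2 reads]
#7 VA=0x300230A (r,kernel):
  lvl0: tbl 0x18, slot 24 ⇒ 0x33007 (P1/RW1/US1/PS0)
  lvl1: tbl 0x33, slot 2 ⇒ 0x34007 (P1/RW1/US1/PS0)
  ⇒ phys 0x3430A  [2 reads]

Access #5 PA: 0x2C4A6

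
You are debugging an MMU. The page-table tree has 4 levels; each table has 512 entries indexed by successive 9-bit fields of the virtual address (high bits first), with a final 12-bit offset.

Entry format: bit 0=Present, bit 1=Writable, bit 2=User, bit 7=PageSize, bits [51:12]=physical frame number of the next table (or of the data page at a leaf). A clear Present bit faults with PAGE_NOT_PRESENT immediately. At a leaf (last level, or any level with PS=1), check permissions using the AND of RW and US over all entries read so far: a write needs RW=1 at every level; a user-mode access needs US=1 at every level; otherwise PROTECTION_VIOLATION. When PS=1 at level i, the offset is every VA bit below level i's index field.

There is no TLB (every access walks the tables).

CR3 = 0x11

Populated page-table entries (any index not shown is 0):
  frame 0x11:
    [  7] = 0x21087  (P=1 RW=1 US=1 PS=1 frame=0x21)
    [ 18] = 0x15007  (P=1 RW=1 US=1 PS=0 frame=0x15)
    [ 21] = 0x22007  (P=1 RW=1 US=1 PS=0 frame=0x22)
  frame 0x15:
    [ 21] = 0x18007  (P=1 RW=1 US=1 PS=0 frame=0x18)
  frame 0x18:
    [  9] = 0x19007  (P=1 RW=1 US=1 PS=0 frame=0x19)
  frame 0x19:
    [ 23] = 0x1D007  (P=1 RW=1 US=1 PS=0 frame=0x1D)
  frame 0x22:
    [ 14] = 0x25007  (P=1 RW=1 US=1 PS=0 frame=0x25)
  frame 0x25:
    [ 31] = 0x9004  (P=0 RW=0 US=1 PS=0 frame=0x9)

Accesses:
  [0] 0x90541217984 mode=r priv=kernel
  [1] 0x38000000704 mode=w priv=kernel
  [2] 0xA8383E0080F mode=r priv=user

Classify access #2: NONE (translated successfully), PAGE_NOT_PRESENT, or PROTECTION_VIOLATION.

Trace:
#0 VA=0x90541217984 (r,kernel):
  [0] read 0x11 idx=18: raw=0x15007 flags P=1 W=1 U=1 S=0
  [1] read 0x15 idx=21: raw=0x18007 flags P=1 W=1 U=1 S=0
  [2] read 0x18 idx=9: raw=0x19007 flags P=1 W=1 U=1 S=0
  [3] read 0x19 idx=23: raw=0x1D007 flags P=1 W=1 U=1 S=0
  ✓ 0x1D984  — 4 lookups
#1 VA=0x38000000704 (w,kernel):
  [0] read 0x11 idx=7: raw=0x21087 flags P=1 W=1 U=1 S=1
  ✓ 0x21704 (huge @L0)  — 1 lookups
#2 VA=0xA8383E0080F (r,user):
  [0] read 0x11 idx=21: raw=0x22007 flags P=1 W=1 U=1 S=0
  [1] read 0x22 idx=14: raw=0x25007 flags P=1 W=1 U=1 S=0
  [2] read 0x25 idx=31: raw=0x9004 flags P=0 W=0 U=1 S=0
  → PAGE_NOT_PRESENT  (3 entries read)

Access #2 fault: PAGE_NOT_PRESENT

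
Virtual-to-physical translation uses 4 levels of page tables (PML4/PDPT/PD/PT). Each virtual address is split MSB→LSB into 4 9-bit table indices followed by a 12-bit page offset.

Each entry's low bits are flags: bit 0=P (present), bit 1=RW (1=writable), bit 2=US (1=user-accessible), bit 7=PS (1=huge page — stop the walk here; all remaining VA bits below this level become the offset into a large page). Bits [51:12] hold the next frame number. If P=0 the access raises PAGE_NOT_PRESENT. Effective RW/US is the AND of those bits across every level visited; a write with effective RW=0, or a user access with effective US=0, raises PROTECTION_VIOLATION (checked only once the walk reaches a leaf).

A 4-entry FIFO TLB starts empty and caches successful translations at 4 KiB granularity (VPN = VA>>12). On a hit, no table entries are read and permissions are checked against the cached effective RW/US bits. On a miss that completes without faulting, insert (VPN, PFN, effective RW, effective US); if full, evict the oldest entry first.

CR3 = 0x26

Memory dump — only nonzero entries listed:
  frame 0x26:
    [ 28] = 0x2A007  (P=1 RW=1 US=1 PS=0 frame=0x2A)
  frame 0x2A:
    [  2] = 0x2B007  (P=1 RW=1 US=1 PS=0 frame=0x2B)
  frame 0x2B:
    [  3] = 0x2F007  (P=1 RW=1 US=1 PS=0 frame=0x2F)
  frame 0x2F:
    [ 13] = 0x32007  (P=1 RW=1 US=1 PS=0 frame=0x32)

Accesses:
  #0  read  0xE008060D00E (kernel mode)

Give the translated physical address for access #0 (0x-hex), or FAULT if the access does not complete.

Per-access translation:
#0 VA=0xE008060D00E (r,kernel):
  L0 @0x26[28] → 0x2A007  P=1,RW=1,US=1,PS=0
  L1 @0x2A[2] → 0x2B007  P=1,RW=1,US=1,PS=0
  L2 @0x2B[3] → 0x2F007  P=1,RW=1,US=1,PS=0
  L3 @0x2F[13] → 0x32007  P=1,RW=1,US=1,PS=0
  ✓ 0x3200E  — 4 lookups

Access #0 PA: 0x3200E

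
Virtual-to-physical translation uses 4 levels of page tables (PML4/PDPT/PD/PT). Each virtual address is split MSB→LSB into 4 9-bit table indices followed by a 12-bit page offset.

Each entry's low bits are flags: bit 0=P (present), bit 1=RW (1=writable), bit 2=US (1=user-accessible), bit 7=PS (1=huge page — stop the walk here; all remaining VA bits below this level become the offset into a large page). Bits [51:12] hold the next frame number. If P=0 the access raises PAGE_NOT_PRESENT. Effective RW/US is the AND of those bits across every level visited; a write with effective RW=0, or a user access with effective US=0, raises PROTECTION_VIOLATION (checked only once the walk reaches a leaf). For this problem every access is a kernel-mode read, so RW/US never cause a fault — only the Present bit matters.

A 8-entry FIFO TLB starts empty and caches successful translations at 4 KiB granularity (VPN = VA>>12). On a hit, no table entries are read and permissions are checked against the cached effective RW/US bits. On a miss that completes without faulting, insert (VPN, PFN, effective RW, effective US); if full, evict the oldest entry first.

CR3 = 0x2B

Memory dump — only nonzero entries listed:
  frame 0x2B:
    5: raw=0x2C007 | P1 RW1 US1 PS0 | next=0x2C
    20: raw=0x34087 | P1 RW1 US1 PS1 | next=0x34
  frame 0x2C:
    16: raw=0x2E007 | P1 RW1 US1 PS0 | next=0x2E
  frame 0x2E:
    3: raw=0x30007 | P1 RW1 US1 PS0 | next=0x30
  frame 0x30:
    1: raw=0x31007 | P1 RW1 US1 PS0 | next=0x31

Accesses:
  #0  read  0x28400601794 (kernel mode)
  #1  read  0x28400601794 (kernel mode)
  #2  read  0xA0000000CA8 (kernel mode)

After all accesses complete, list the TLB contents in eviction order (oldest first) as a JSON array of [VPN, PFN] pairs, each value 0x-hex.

Walk each access:
#0 VA=0x28400601794 (r,kernel):
  [0] read 0x2B idx=5: raw=0x2C007 flags P=1 W=1 U=1 S=0
  [1] read 0x2C idx=16: raw=0x2E007 flags P=1 W=1 U=1 S=0
  [2] read 0x2E idx=3: raw=0x30007 flags P=1 W=1 U=1 S=0
  [3] read 0x30 idx=1: raw=0x31007 flags P=1 W=1 U=1 S=0
  ✓ 0x31794  — 4 lookups
#1 VA=0x28400601794 (r,kernel):
  TLB hit vpn=0x28400601 → PA=0x31794
#2 VA=0xA0000000CA8 (r,kernel):
  [0] read 0x2B idx=20: raw=0x34087 flags P=1 W=1 U=1 S=1
  ✓ 0x34CA8 (huge @L0)  — 1 lookups

TLB: [["0x28400601", "0x31"], ["0xA0000000", "0x34"]]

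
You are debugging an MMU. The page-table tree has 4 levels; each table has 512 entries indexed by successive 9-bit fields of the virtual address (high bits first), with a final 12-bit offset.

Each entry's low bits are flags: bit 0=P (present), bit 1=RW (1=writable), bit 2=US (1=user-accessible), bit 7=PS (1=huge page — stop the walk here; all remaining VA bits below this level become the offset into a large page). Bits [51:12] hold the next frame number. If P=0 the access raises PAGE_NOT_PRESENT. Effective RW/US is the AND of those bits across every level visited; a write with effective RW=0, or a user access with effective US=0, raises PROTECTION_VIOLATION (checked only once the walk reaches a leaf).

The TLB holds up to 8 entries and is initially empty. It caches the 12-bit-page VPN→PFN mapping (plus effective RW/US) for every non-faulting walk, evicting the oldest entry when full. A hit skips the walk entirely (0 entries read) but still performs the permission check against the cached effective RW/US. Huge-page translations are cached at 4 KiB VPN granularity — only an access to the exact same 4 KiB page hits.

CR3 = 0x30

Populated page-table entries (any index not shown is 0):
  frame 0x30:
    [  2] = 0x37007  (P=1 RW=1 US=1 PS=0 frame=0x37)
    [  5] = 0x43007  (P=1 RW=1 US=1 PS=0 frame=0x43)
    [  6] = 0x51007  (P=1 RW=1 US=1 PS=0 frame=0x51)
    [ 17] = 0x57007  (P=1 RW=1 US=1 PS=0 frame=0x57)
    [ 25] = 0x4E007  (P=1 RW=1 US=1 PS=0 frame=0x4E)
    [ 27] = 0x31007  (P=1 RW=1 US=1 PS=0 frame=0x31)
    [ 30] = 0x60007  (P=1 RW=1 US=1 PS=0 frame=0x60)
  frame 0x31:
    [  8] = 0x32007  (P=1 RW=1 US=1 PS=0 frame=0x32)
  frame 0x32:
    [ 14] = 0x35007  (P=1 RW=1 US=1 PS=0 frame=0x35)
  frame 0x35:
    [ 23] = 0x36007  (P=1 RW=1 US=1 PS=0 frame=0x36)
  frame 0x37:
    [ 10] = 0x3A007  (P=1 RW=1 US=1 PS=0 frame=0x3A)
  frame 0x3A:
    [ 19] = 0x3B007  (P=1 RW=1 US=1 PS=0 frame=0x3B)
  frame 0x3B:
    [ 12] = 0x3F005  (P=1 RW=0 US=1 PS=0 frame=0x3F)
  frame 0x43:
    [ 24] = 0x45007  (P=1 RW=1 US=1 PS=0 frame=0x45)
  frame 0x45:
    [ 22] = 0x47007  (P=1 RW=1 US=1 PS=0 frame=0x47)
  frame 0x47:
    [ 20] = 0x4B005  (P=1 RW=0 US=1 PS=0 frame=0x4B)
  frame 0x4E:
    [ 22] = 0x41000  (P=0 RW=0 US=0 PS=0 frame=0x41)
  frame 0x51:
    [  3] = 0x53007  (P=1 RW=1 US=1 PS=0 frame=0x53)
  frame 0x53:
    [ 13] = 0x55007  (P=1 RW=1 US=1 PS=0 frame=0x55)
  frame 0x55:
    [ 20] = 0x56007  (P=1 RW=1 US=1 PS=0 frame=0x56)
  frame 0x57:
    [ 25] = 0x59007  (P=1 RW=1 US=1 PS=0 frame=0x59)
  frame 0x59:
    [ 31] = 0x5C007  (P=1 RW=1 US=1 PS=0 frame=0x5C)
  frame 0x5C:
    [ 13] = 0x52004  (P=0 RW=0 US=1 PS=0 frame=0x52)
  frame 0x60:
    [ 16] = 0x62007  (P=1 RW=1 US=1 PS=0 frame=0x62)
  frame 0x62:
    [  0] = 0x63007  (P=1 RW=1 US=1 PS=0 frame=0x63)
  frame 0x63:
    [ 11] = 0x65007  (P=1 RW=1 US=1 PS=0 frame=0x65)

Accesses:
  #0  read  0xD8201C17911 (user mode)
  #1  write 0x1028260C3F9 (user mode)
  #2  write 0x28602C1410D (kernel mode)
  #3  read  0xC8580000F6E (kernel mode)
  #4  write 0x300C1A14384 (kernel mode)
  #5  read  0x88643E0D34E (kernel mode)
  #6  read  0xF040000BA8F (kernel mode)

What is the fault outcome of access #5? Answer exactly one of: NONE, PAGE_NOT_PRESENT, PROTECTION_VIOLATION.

Walk each access:
#0 VA=0xD8201C17911 (r,user):
  [0] read 0x30 idx=27: raw=0x31007 flags P=1 W=1 U=1 S=0
  [1] read 0x31 idx=8: raw=0x32007 flags P=1 W=1 U=1 S=0
  [2] read 0x32 idx=14: raw=0x35007 flags P=1 W=1 U=1 S=0
  [3] read 0x35 idx=23: raw=0x36007 flags P=1 W=1 U=1 S=0
  ⇒ phys 0x36911  [4 reads]
#1 VA=0x1028260C3F9 (w,user):
  [0] read 0x30 idx=2: raw=0x37007 flags P=1 W=1 U=1 S=0
  [1] read 0x37 idx=10: raw=0x3A007 flags P=1 W=1 U=1 S=0
  [2] read 0x3A idx=19: raw=0x3B007 flags P=1 W=1 U=1 S=0
  [3] read 0x3B idx=12: raw=0x3F005 flags P=1 W=0 U=1 S=0
  ✗ PROTECTION_VIOLATION  [4 reads]
#2 VA=0x28602C1410D (w,kernel):
  [0] read 0x30 idx=5: raw=0x43007 flags P=1 W=1 U=1 S=0
  [1] read 0x43 idx=24: raw=0x45007 flags P=1 W=1 U=1 S=0
  [2] read 0x45 idx=22: raw=0x47007 flags P=1 W=1 U=1 S=0
  [3] read 0x47 idx=20: raw=0x4B005 flags P=1 W=0 U=1 S=0
  ✗ PROTECTION_VIOLATION  [4 reads]
#3 VA=0xC8580000F6E (r,kernel):
  [0] read 0x30 idx=25: raw=0x4E007 flags P=1 W=1 U=1 S=0
  [1] read 0x4E idx=22: raw=0x41000 flags P=0 W=0 U=0 S=0
  ✗ PAGE_NOT_PRESENT  [2 reads]
#4 VA=0x300C1A14384 (w,kernel):
  [0] read 0x30 idx=6: raw=0x51007 flags P=1 W=1 U=1 S=0
  [1] read 0x51 idx=3: raw=0x53007 flags P=1 W=1 U=1 S=0
  [2] read 0x53 idx=13: raw=0x55007 flags P=1 W=1 U=1 S=0
  [3] read 0x55 idx=20: raw=0x56007 flags P=1 W=1 U=1 S=0
  ⇒ phys 0x56384  [4 reads]
#5 VA=0x88643E0D34E (r,kernel):
  [0] read 0x30 idx=17: raw=0x57007 flags P=1 W=1 U=1 S=0
  [1] read 0x57 idx=25: raw=0x59007 flags P=1 W=1 U=1 S=0
  [2] read 0x59 idx=31: raw=0x5C007 flags P=1 W=1 U=1 S=0
  [3] read 0x5C idx=13: raw=0x52004 flags P=0 W=0 U=1 S=0
  ✗ PAGE_NOT_PRESENT  [4 reads]
#6 VA=0xF040000BA8F (r,kernel):
  [0] read 0x30 idx=30: raw=0x60007 flags P=1 W=1 U=1 S=0
  [1] read 0x60 idx=16: raw=0x62007 flags P=1 W=1 U=1 S=0
  [2] read 0x62 idx=0: raw=0x63007 flags P=1 W=1 U=1 S=0
  [3] read 0x63 idx=11: raw=0x65007 flags P=1 W=1 U=1 S=0
  ⇒ phys 0x65A8F  [4 reads]

Access #5 fault: PAGE_NOT_PRESENT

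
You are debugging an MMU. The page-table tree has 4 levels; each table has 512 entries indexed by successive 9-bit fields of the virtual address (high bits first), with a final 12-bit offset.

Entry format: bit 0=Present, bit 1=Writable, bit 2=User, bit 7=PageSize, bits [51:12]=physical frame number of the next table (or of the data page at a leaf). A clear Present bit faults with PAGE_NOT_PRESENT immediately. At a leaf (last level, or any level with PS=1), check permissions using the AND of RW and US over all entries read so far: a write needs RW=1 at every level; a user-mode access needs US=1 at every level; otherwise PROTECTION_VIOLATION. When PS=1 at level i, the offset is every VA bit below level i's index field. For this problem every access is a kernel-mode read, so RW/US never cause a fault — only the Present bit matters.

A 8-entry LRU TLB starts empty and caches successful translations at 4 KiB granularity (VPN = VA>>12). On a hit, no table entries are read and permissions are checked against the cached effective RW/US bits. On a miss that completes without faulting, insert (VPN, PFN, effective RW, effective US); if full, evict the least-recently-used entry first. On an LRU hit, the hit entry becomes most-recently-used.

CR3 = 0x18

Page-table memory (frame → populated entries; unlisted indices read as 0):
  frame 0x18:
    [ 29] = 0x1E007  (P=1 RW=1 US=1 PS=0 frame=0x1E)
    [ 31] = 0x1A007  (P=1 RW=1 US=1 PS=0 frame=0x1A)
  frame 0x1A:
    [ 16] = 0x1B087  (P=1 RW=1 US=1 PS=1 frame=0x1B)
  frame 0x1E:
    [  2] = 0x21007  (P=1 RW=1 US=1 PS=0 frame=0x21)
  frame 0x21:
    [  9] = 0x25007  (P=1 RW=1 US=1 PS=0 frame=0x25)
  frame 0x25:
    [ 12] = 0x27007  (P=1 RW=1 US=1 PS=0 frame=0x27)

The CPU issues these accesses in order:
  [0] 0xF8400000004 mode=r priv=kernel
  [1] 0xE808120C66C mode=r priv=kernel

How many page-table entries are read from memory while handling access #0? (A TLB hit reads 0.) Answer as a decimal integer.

Trace:
#0 VA=0xF8400000004 (r,kernel):
  L0: frame=0x18 idx=31 entry=0x1A007 [P=1 RW=1 US=1 PS=0]
  L1: frame=0x1A idx=16 entry=0x1B087 [P=1 RW=1 US=1 PS=1]
  ✓ 0x1B004 (huge @L1)  — 2 lookups
#1 VA=0xE808120C66C (r,kernel):
  L0: frame=0x18 idx=29 entry=0x1E007 [P=1 RW=1 US=1 PS=0]
  L1: frame=0x1E idx=2 entry=0x21007 [P=1 RW=1 US=1 PS=0]
  L2: frame=0x21 idx=9 entry=0x25007 [P=1 RW=1 US=1 PS=0]
  L3: frame=0x25 idx=12 entry=0x27007 [P=1 RW=1 US=1 PS=0]
  ✓ 0x2766C  — 4 lookups

Entries read for #0: 2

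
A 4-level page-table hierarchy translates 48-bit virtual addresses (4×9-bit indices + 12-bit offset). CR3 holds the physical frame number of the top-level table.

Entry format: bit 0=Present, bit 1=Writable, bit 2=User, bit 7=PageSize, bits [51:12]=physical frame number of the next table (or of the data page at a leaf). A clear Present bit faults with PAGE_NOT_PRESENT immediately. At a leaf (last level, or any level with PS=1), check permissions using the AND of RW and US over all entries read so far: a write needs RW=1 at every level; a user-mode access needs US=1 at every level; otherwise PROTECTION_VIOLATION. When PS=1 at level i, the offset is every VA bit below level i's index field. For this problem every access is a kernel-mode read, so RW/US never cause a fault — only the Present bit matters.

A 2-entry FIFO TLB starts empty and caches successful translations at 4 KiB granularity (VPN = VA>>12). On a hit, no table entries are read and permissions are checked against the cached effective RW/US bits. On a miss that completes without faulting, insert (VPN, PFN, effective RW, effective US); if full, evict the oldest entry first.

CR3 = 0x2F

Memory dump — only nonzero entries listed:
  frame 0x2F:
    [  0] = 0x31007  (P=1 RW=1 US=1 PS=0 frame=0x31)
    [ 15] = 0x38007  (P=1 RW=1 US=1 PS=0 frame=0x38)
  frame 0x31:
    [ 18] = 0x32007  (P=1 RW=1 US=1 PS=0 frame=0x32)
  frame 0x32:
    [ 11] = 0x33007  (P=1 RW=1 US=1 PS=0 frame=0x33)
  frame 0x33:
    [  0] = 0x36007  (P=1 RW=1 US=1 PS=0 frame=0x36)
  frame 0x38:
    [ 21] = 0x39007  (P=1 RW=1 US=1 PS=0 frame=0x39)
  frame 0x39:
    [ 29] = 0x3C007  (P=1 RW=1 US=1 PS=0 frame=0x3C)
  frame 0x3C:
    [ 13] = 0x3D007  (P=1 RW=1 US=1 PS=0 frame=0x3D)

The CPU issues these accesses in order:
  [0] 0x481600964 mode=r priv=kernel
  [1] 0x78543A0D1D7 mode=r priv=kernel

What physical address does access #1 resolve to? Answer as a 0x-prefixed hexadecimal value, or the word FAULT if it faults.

Walk each access:
#0 VA=0x481600964 (r,kernel):
  [0] read 0x2F idx=0: raw=0x31007 flags P=1 W=1 U=1 S=0
  [1] read 0x31 idx=18: raw=0x32007 flags P=1 W=1 U=1 S=0
  [2] read 0x32 idx=11: raw=0x33007 flags P=1 W=1 U=1 S=0
  [3] read 0x33 idx=0: raw=0x36007 flags P=1 W=1 U=1 S=0
  → PA=0x36964  (4 entries read)
#1 VA=0x78543A0D1D7 (r,kernel):
  [0] read 0x2F idx=15: raw=0x38007 flags P=1 W=1 U=1 S=0
  [1] read 0x38 idx=21: raw=0x39007 flags P=1 W=1 U=1 S=0
  [2] read 0x39 idx=29: raw=0x3C007 flags P=1 W=1 U=1 S=0
  [3] read 0x3C idx=13: raw=0x3D007 flags P=1 W=1 U=1 S=0
  → PA=0x3D1D7  (4 entries read)

Access #1 PA: 0x3D1D7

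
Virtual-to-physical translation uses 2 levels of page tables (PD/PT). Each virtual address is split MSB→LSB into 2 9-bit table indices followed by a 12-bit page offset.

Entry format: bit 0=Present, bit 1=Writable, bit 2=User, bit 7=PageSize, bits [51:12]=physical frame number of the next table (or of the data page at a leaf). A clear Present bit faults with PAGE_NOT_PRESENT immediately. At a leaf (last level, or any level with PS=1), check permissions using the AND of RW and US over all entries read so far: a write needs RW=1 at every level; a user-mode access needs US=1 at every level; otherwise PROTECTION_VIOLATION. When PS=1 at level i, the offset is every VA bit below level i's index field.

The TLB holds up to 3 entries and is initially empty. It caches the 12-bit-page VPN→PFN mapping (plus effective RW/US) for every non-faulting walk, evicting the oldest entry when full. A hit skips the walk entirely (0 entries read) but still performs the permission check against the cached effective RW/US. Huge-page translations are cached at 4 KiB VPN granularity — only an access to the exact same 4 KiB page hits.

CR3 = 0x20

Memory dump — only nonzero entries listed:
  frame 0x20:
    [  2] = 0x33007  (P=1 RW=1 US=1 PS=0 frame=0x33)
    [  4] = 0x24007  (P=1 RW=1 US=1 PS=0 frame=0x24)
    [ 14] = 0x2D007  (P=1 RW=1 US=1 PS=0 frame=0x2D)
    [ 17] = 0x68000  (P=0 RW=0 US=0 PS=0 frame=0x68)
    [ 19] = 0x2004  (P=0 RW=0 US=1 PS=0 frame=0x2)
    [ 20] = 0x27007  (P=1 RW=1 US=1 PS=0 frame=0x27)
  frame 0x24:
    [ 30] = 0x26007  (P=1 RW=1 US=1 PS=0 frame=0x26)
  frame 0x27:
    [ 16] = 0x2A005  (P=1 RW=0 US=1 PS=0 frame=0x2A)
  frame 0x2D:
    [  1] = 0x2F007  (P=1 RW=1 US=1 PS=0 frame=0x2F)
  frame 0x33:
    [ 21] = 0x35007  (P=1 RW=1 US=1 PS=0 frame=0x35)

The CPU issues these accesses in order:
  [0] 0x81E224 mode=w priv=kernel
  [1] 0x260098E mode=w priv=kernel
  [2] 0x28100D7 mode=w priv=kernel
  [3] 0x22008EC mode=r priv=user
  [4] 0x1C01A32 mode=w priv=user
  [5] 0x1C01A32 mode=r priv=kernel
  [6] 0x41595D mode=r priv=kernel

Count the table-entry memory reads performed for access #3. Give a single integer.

Per-access translation:
#0 VA=0x81E224 (w,kernel):
  [0] read 0x20 idx=4: raw=0x24007 flags P=1 W=1 U=1 S=0
  [1] read 0x24 idx=30: raw=0x26007 flags P=1 W=1 U=1 S=0
  ⇒ phys 0x26224  [2 reads]
#1 VA=0x260098E (w,kernel):
  [0] read 0x20 idx=19: raw=0x2004 flags P=0 W=0 U=1 S=0
  ✗ PAGE_NOT_PRESENT  [1 reads]
#2 VA=0x28100D7 (w,kernel):
  [0] read 0x20 idx=20: raw=0x27007 flags P=1 W=1 U=1 S=0
  [1] read 0x27 idx=16: raw=0x2A005 flags P=1 W=0 U=1 S=0
  ✗ PROTECTION_VIOLATION  [2 reads]
#3 VA=0x22008EC (r,user):
  [0] read 0x20 idx=17: raw=0x68000 flags P=0 W=0 U=0 S=0
  ✗ PAGE_NOT_PRESENT  [1 reads]
#4 VA=0x1C01A32 (w,user):
  [0] read 0x20 idx=14: raw=0x2D007 flags P=1 W=1 U=1 S=0
  [1] read 0x2D idx=1: raw=0x2F007 flags P=1 W=1 U=1 S=0
  ⇒ phys 0x2FA32  [2 reads]
#5 VA=0x1C01A32 (r,kernel):
  TLB hit vpn=0x1C01 → PA=0x2FA32
#6 VA=0x41595D (r,kernel):
  [0] read 0x20 idx=2: raw=0x33007 flags P=1 W=1 U=1 S=0
  [1] read 0x33 idx=21: raw=0x35007 flags P=1 W=1 U=1 S=0
  ⇒ phys 0x3595D  [2 reads]

Entries read for #3: 1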